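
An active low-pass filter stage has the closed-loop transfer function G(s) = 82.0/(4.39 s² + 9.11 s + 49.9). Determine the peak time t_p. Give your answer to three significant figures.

Dividing through by 4.39: denominator becomes s² + 2.075 s + 11.37.
So ω_n = √11.37 = 3.37 rad/s and ζ = 2.075/(2·3.37) = 0.308.
ω_d = 3.37·√(1 − 0.308²) = 3.21 rad/s. t_p = π/ω_d = 0.979 s.

t_p ≈ 0.979 s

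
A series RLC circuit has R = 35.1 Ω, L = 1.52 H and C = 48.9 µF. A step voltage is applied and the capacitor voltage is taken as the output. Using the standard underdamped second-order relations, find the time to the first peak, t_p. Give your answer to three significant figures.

t_p ≈ 0.0272 s

For a series RLC circuit (capacitor voltage as output), ω_n = 1/√(LC) = 1/√(1.52 H · 48.9 µF) = 116 rad/s.
ζ = (R/2)·√(C/L) = (35.1/2)·√(48.9 µF/1.52 H) = 0.0995.
ω_d = 116·√(1 − 0.0995²) = 115 rad/s. t_p = π/ω_d = 0.0272 s.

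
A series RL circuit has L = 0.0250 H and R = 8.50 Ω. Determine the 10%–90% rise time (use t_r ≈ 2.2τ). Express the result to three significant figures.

t_r ≈ 0.00647 s

τ = L/R = 0.0250/8.50 = 0.00294 s.
t_r ≈ 2.2τ = 0.00647 s.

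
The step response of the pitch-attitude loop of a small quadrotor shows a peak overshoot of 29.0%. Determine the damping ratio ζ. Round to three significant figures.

ζ ≈ 0.367

ζ = −ln(OS)/√(π² + (ln OS)²). With OS = 0.290, ln OS = −1.238 and ζ = 1.238/3.377 = 0.367.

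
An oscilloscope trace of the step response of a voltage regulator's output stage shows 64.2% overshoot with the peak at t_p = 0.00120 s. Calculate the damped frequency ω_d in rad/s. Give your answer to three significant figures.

ω_d ≈ 2620 rad/s

t_p = π/ω_d, so ω_d = π/0.00120 = 2620 rad/s.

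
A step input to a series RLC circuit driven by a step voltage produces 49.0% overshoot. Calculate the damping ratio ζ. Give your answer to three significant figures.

ζ ≈ 0.221

From %OS = 100·exp(−πζ/√(1−ζ²)), invert to get ζ = −ln(OS)/√(π² + ln²(OS)) with OS = 0.490.
−ln 0.490 = 0.7133, so ζ = 0.7133/√(π² + 0.5089) = 0.221.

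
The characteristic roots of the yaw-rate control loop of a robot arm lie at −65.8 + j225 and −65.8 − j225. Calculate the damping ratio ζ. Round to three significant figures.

ζ ≈ 0.281

With σ = 65.8, ω_d = 225: ω_n = √(σ²+ω_d²) = 234 rad/s, ζ = σ/ω_n = 0.281.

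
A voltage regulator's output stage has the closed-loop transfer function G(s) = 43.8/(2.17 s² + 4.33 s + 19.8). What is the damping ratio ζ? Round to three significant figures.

Dividing through by 2.17: denominator becomes s² + 1.995 s + 9.124.
So ω_n = √9.124 = 3.02 rad/s and ζ = 1.995/(2·3.02) = 0.330.

ζ ≈ 0.330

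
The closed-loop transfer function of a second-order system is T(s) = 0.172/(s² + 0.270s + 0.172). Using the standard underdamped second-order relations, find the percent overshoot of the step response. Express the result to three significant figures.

Comparing the denominator to s² + 2ζω_n s + ω_n²: ω_n = √0.172 = 0.415 rad/s, and 2ζω_n = 0.270 so ζ = 0.270/(2·0.415) = 0.326.
Overshoot: exp(−π·0.326/√(1−0.326²)) = 0.339, i.e. 33.9%.

%OS ≈ 33.9%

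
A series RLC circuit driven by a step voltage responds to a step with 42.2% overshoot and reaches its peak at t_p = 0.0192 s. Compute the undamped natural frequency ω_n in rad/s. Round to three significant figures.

ω_n ≈ 170 rad/s

The overshoot fixes ζ = −ln(OS)/√(π²+ln²(OS)) = 0.265.
t_p = π/ω_d ⇒ ω_d = 164 rad/s; then ω_n = ω_d/√(1−ζ²) = 170 rad/s.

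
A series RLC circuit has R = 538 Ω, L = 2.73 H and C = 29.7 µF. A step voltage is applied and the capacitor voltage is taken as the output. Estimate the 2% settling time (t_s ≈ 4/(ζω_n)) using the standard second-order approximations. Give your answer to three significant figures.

t_s ≈ 0.0406 s

For a series RLC circuit (capacitor voltage as output), ω_n = 1/√(LC) = 1/√(2.73 H · 29.7 µF) = 111 rad/s.
ζ = (R/2)·√(C/L) = (538/2)·√(29.7 µF/2.73 H) = 0.887.
t_s ≈ 4/(ζω_n) = 0.0406 s.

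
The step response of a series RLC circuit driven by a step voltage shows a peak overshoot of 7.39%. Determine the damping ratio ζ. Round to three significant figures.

From %OS = 100·exp(−πζ/√(1−ζ²)), invert to get ζ = −ln(OS)/√(π² + ln²(OS)) with OS = 0.0739.
−ln 0.0739 = 2.605, so ζ = 2.605/√(π² + 6.786) = 0.638.

ζ ≈ 0.638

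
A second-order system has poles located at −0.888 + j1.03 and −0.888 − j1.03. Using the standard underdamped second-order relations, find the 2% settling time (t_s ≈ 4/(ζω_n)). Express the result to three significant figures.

t_s ≈ 4.50 s

For poles at −σ ± jω_d, ζω_n = σ = 0.888, so t_s ≈ 4/σ = 4.50 s.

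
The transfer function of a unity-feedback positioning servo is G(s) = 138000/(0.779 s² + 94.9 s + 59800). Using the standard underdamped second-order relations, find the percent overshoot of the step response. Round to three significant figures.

%OS ≈ 49.3%

Dividing through by 0.779: denominator becomes s² + 121.8 s + 76770.
So ω_n = √76770 = 277 rad/s and ζ = 121.8/(2·277) = 0.220.
%OS = 100 e^{−πζ/√(1−ζ²)} with ζ = 0.220 gives 49.3%.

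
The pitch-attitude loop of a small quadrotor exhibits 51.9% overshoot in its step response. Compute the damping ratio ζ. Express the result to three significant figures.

ζ ≈ 0.204

ζ = −ln(OS)/√(π² + (ln OS)²). With OS = 0.519, ln OS = −0.6559 and ζ = 0.6559/3.209 = 0.204.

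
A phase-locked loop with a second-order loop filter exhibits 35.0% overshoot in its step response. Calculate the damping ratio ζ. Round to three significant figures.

ζ = −ln(OS)/√(π² + (ln OS)²). With OS = 0.350, ln OS = −1.050 and ζ = 1.050/3.312 = 0.317.

ζ ≈ 0.317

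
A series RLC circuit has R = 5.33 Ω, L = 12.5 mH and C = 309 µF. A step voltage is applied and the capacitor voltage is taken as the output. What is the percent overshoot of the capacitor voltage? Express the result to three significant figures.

%OS ≈ 23.5%

For a series RLC circuit (capacitor voltage as output), ω_n = 1/√(LC) = 1/√(12.5 mH · 309 µF) = 509 rad/s.
ζ = (R/2)·√(C/L) = (5.33/2)·√(309 µF/12.5 mH) = 0.419.
%OS = 100 e^{−πζ/√(1−ζ²)} with ζ = 0.419 gives 23.5%.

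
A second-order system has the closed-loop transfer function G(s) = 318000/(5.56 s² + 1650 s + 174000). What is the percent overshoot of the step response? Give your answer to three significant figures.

Dividing through by 5.56: denominator becomes s² + 296.8 s + 31290.
So ω_n = √31290 = 177 rad/s and ζ = 296.8/(2·177) = 0.839.
%OS = 100·exp(−πζ/√(1−ζ²)) = 0.791%.

%OS ≈ 0.791%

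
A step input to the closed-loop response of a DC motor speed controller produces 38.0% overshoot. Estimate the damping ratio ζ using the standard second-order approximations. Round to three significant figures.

ζ ≈ 0.294

Inverting the overshoot relation: ζ = |ln 0.380|/√(π² + ln²0.380) = 0.294.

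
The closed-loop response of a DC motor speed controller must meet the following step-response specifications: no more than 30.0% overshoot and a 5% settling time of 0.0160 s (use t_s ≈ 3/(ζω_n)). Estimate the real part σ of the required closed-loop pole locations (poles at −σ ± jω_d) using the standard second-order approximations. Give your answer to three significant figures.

σ ≈ 188

The settling-time spec alone fixes σ = ζω_n = 3/t_s = 3/0.0160 = 188.
(Overshoot then fixes ζ = 0.358 and hence ω_d = σ·√(1−ζ²)/ζ = 489 rad/s.)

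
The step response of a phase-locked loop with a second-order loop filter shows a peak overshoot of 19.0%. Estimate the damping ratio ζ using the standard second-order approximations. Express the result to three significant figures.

ζ = −ln(OS)/√(π² + (ln OS)²). With OS = 0.190, ln OS = −1.661 and ζ = 1.661/3.554 = 0.467.

ζ ≈ 0.467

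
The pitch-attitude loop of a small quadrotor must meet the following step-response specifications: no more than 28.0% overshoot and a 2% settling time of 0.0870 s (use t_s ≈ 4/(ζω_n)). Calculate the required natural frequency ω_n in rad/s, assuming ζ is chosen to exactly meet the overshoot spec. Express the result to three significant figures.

Inverting the overshoot relation: ζ = |ln 0.280|/√(π² + ln²0.280) = 0.376.
Then ω_n = 4/(ζ t_s) = 4/(0.376 × 0.0870) = 122 rad/s.

ω_n ≈ 122 rad/s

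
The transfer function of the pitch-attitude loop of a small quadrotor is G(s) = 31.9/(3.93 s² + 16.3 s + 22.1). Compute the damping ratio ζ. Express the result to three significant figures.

ζ ≈ 0.875

Dividing through by 3.93: denominator becomes s² + 4.148 s + 5.623.
So ω_n = √5.623 = 2.37 rad/s and ζ = 4.148/(2·2.37) = 0.875.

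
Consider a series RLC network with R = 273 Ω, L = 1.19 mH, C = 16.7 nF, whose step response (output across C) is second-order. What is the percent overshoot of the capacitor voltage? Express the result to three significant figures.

%OS ≈ 15.4%

For a series RLC circuit (capacitor voltage as output), ω_n = 1/√(LC) = 1/√(1.19 mH · 16.7 nF) = 224000 rad/s.
ζ = (R/2)·√(C/L) = (273/2)·√(16.7 nF/1.19 mH) = 0.511.
Overshoot: exp(−π·0.511/√(1−0.511²)) = 0.154, i.e. 15.4%.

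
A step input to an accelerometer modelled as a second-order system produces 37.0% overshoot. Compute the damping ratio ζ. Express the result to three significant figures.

ζ ≈ 0.302

From %OS = 100·exp(−πζ/√(1−ζ²)), invert to get ζ = −ln(OS)/√(π² + ln²(OS)) with OS = 0.370.
−ln 0.370 = 0.9943, so ζ = 0.9943/√(π² + 0.9885) = 0.302.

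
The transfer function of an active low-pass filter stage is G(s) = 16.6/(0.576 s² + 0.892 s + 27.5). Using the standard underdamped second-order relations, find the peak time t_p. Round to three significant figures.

t_p ≈ 0.458 s

Dividing through by 0.576: denominator becomes s² + 1.549 s + 47.74.
So ω_n = √47.74 = 6.91 rad/s and ζ = 1.549/(2·6.91) = 0.112.
ω_d = ω_n√(1−ζ²) = 6.87 rad/s. t_p = π/ω_d = 0.458 s.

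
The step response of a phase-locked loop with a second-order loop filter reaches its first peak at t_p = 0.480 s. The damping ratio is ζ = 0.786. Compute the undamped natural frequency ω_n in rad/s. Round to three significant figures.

Peak time t_p = π/ω_d, so ω_d = π/t_p = π/0.480 = 6.54 rad/s.
ω_n = ω_d/√(1−ζ²) = 6.54/√0.382 = 10.6 rad/s.

ω_n ≈ 10.6 rad/s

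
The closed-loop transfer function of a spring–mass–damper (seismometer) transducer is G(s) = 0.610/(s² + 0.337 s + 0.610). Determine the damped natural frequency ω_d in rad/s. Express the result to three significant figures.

ω_d ≈ 0.763 rad/s

Comparing the denominator to s² + 2ζω_n s + ω_n²: ω_n = √0.610 = 0.781 rad/s, and 2ζω_n = 0.337 so ζ = 0.337/(2·0.781) = 0.216.
The damped frequency ω_d = ω_n√(1−ζ²) = 0.763 rad/s.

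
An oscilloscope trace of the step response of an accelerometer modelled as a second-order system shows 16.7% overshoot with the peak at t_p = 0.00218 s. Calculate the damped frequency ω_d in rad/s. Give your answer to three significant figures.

t_p = π/ω_d, so ω_d = π/0.00218 = 1440 rad/s.

ω_d ≈ 1440 rad/s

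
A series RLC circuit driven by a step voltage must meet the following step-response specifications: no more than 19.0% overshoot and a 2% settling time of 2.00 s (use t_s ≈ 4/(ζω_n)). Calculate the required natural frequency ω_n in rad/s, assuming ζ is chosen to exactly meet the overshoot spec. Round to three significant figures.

ω_n ≈ 4.28 rad/s

ζ = −ln(OS)/√(π² + (ln OS)²). With OS = 0.190, ln OS = −1.661 and ζ = 1.661/3.554 = 0.467.
Then ω_n = 4/(ζ t_s) = 4/(0.467 × 2.00) = 4.28 rad/s.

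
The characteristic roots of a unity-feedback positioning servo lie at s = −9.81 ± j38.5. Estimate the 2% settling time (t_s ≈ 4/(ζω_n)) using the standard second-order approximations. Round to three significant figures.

For poles at −σ ± jω_d, ζω_n = σ = 9.81, so t_s ≈ 4/σ = 0.408 s.

t_s ≈ 0.408 s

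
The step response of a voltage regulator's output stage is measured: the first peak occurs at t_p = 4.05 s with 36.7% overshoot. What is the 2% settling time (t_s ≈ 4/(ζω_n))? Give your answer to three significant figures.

From the overshoot, ζ = −ln(OS)/√(π²+ln²(OS)) = 0.304.
From t_p = π/ω_d, ω_d = π/4.05 = 0.776 rad/s, so ω_n = ω_d/√(1−ζ²) = 0.814 rad/s.
t_s ≈ 4/(ζω_n) = 4/(0.304·0.814) = 16.2 s.

t_s ≈ 16.2 s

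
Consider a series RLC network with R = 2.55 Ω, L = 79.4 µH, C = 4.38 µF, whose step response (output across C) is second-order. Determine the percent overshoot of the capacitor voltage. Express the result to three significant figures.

For a series RLC circuit (capacitor voltage as output), ω_n = 1/√(LC) = 1/√(79.4 µH · 4.38 µF) = 53600 rad/s.
ζ = (R/2)·√(C/L) = (2.55/2)·√(4.38 µF/79.4 µH) = 0.299.
%OS = 100·exp(−πζ/√(1−ζ²)) = 37.3%.

%OS ≈ 37.3%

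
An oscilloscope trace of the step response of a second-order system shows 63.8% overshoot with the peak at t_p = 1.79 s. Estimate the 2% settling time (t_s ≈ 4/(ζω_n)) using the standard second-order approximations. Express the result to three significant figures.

ζ from %OS: ζ = |ln 0.638|/√(π²+ln²0.638) = 0.142.
t_p = π/ω_d ⇒ ω_d = 1.76 rad/s; then ω_n = ω_d/√(1−ζ²) = 1.77 rad/s.
t_s ≈ 4/(ζω_n) = 4/(0.142·1.77) = 15.9 s.

t_s ≈ 15.9 s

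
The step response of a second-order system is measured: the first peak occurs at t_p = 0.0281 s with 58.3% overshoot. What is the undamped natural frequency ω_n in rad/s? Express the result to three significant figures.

ω_n ≈ 113 rad/s

The overshoot fixes ζ = −ln(OS)/√(π²+ln²(OS)) = 0.169.
t_p = π/ω_d ⇒ ω_d = 112 rad/s; then ω_n = ω_d/√(1−ζ²) = 113 rad/s.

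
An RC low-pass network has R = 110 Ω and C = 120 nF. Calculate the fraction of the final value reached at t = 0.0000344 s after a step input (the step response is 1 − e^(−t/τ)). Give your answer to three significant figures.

y/y_∞ ≈ 0.926

τ = RC = 110 × 120 nF = 0.0000132 s.
y(t)/y_∞ = 1 − e^(−t/τ) = 1 − e^(−0.0000344/0.0000132) = 1 − e^(−2.61) = 0.926.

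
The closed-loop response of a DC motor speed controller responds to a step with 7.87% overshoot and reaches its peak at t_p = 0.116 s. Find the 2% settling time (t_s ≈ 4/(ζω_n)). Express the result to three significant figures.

t_s ≈ 0.183 s

From the overshoot, ζ = −ln(OS)/√(π²+ln²(OS)) = 0.629.
From t_p = π/ω_d, ω_d = π/0.116 = 27.1 rad/s, so ω_n = ω_d/√(1−ζ²) = 34.8 rad/s.
t_s ≈ 4/(ζω_n) = 4/(0.629·34.8) = 0.183 s.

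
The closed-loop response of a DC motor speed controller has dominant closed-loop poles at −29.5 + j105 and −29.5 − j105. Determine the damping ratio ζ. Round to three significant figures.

The poles are at −σ ± jω_d with σ = 29.5 and ω_d = 105, so ω_n = √(σ²+ω_d²) = 109 rad/s and ζ = σ/ω_n = 0.270.

ζ ≈ 0.270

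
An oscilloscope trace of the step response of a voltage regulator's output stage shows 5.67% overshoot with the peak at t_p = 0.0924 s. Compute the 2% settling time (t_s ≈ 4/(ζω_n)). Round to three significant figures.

ζ from %OS: ζ = |ln 0.0567|/√(π²+ln²0.0567) = 0.674.
t_p = π/ω_d ⇒ ω_d = 34.0 rad/s; then ω_n = ω_d/√(1−ζ²) = 46.1 rad/s.
t_s ≈ 4/(ζω_n) = 4/(0.674·46.1) = 0.129 s.

t_s ≈ 0.129 s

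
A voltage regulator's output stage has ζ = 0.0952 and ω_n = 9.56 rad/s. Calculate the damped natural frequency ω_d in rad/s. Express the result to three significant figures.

ω_d = ω_n√(1−ζ²) = 9.56·√0.991 = 9.52 rad/s.

ω_d ≈ 9.52 rad/s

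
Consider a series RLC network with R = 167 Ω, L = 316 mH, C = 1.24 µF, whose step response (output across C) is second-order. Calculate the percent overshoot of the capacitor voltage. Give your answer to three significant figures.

%OS ≈ 59.0%

For a series RLC circuit (capacitor voltage as output), ω_n = 1/√(LC) = 1/√(316 mH · 1.24 µF) = 1600 rad/s.
ζ = (R/2)·√(C/L) = (167/2)·√(1.24 µF/316 mH) = 0.165.
%OS = 100 e^{−πζ/√(1−ζ²)} with ζ = 0.165 gives 59.0%.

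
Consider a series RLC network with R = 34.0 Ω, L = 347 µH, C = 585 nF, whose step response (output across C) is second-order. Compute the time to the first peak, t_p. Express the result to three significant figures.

For a series RLC circuit (capacitor voltage as output), ω_n = 1/√(LC) = 1/√(347 µH · 585 nF) = 70200 rad/s.
ζ = (R/2)·√(C/L) = (34.0/2)·√(585 nF/347 µH) = 0.698.
The damped frequency ω_d = ω_n√(1−ζ²) = 50300 rad/s. t_p = π/ω_d = 0.0000625 s.

t_p ≈ 0.0000625 s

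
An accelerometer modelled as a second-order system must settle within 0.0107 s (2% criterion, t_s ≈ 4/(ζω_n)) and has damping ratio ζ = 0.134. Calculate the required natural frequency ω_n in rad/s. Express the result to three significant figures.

Rearranging t_s ≈ 4/(ζω_n) gives ω_n = 4/(ζ·t_s) = 4/(0.134 × 0.0107) = 2790 rad/s.

ω_n ≈ 2790 rad/s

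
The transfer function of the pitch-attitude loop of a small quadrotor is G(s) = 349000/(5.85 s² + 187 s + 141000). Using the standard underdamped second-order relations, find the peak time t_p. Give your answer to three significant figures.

Dividing through by 5.85: denominator becomes s² + 31.97 s + 24100.
So ω_n = √24100 = 155 rad/s and ζ = 31.97/(2·155) = 0.103.
The damped frequency ω_d = ω_n√(1−ζ²) = 154 rad/s. t_p = π/ω_d = 0.0203 s.

t_p ≈ 0.0203 s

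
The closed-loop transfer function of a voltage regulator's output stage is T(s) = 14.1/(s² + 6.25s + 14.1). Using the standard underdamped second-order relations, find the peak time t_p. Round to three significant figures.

ω_n = √14.1 = 3.75 rad/s; ζ = 6.25/(2·3.75) = 0.832.
ω_d = 3.75·√(1 − 0.832²) = 2.08 rad/s. Then t_p = π/ω_d = 1.51 s.

t_p ≈ 1.51 s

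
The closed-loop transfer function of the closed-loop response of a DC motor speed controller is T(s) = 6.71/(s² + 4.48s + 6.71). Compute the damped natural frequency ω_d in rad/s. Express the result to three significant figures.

Matching coefficients with s² + 2ζω_n s + ω_n² gives ω_n² = 6.71 ⇒ ω_n = 2.59 rad/s, and ζ = 4.48/(2ω_n) = 0.865.
ω_d = ω_n√(1−ζ²) = 1.30 rad/s.

ω_d ≈ 1.30 rad/s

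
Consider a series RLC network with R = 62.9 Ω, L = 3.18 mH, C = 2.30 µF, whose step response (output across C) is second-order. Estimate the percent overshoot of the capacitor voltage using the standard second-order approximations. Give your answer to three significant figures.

For a series RLC circuit (capacitor voltage as output), ω_n = 1/√(LC) = 1/√(3.18 mH · 2.30 µF) = 11700 rad/s.
ζ = (R/2)·√(C/L) = (62.9/2)·√(2.30 µF/3.18 mH) = 0.846.
%OS = 100·exp(−πζ/√(1−ζ²)) = 0.687%.

%OS ≈ 0.687%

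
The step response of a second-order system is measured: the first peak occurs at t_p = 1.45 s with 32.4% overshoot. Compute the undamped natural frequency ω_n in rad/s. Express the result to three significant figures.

The overshoot fixes ζ = −ln(OS)/√(π²+ln²(OS)) = 0.338.
From t_p = π/ω_d, ω_d = π/1.45 = 2.17 rad/s, so ω_n = ω_d/√(1−ζ²) = 2.30 rad/s.

ω_n ≈ 2.30 rad/s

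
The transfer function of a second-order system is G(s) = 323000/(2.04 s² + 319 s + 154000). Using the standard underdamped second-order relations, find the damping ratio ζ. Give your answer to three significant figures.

Dividing through by 2.04: denominator becomes s² + 156.4 s + 75490.
So ω_n = √75490 = 275 rad/s and ζ = 156.4/(2·275) = 0.285.

ζ ≈ 0.285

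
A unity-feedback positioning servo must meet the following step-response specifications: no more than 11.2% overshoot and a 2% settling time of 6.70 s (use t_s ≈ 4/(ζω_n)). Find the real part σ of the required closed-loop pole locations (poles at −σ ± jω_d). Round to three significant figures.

σ ≈ 0.597

The settling-time spec alone fixes σ = ζω_n = 4/t_s = 4/6.70 = 0.597.
(Overshoot then fixes ζ = 0.572 and hence ω_d = σ·√(1−ζ²)/ζ = 0.857 rad/s.)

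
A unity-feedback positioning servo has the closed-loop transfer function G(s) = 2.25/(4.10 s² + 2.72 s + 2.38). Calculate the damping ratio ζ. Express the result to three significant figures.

Dividing through by 4.10: denominator becomes s² + 0.6634 s + 0.5805.
So ω_n = √0.5805 = 0.762 rad/s and ζ = 0.6634/(2·0.762) = 0.435.

ζ ≈ 0.435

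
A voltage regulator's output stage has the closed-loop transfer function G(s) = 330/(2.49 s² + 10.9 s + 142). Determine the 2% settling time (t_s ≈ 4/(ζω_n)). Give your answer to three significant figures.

t_s ≈ 1.83 s

Dividing through by 2.49: denominator becomes s² + 4.378 s + 57.03.
So ω_n = √57.03 = 7.55 rad/s and ζ = 4.378/(2·7.55) = 0.290.
t_s ≈ 4/(ζω_n) = 1.83 s.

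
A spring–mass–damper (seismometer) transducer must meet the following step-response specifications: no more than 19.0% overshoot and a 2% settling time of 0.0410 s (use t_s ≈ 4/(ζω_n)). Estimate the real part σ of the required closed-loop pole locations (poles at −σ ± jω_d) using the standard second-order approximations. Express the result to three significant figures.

σ ≈ 97.6

The settling-time spec alone fixes σ = ζω_n = 4/t_s = 4/0.0410 = 97.6.
(Overshoot then fixes ζ = 0.467 and hence ω_d = σ·√(1−ζ²)/ζ = 185 rad/s.)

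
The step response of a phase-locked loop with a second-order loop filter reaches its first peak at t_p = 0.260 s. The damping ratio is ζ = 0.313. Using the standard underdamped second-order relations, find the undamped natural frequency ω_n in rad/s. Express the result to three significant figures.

Peak time t_p = π/ω_d, so ω_d = π/t_p = π/0.260 = 12.1 rad/s.
ω_n = ω_d/√(1−ζ²) = 12.1/√0.902 = 12.7 rad/s.

ω_n ≈ 12.7 rad/s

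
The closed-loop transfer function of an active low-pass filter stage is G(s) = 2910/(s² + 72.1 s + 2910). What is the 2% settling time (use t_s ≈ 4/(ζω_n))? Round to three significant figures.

t_s ≈ 0.111 s

ω_n = √2910 = 53.9 rad/s; ζ = 72.1/(2·53.9) = 0.668.
t_s ≈ 4/(ζω_n) = 4/(0.668·53.9) = 0.111 s.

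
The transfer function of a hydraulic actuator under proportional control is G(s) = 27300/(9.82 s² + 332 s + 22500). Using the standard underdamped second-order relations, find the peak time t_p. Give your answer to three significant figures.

Dividing through by 9.82: denominator becomes s² + 33.81 s + 2291.
So ω_n = √2291 = 47.9 rad/s and ζ = 33.81/(2·47.9) = 0.353.
ω_d = ω_n√(1−ζ²) = 44.8 rad/s. t_p = π/ω_d = 0.0702 s.

t_p ≈ 0.0702 s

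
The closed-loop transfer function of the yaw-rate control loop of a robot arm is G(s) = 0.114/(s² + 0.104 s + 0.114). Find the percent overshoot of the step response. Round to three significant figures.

ω_n = √0.114 = 0.338 rad/s; ζ = 0.104/(2·0.338) = 0.154.
%OS = 100·exp(−πζ/√(1−ζ²)) = 61.3%.

%OS ≈ 61.3%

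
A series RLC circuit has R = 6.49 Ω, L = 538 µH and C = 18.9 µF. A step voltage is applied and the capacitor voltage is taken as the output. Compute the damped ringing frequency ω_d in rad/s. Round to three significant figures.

For a series RLC circuit (capacitor voltage as output), ω_n = 1/√(LC) = 1/√(538 µH · 18.9 µF) = 9920 rad/s.
ζ = (R/2)·√(C/L) = (6.49/2)·√(18.9 µF/538 µH) = 0.608.
ω_d = 9920·√(1 − 0.608²) = 7870 rad/s.

ω_d ≈ 7870 rad/s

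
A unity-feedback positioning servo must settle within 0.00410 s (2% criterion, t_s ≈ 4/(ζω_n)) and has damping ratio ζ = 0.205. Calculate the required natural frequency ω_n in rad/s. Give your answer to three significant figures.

ω_n ≈ 4760 rad/s

Rearranging t_s ≈ 4/(ζω_n) gives ω_n = 4/(ζ·t_s) = 4/(0.205 × 0.00410) = 4760 rad/s.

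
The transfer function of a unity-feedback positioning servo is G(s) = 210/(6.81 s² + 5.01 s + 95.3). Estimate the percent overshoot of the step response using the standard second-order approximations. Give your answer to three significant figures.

Dividing through by 6.81: denominator becomes s² + 0.7357 s + 13.99.
So ω_n = √13.99 = 3.74 rad/s and ζ = 0.7357/(2·3.74) = 0.0983.
%OS = 100 e^{−πζ/√(1−ζ²)} with ζ = 0.0983 gives 73.3%.

%OS ≈ 73.3%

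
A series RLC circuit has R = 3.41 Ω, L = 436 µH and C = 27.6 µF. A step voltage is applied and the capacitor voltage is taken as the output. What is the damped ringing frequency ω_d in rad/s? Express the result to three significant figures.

For a series RLC circuit (capacitor voltage as output), ω_n = 1/√(LC) = 1/√(436 µH · 27.6 µF) = 9120 rad/s.
ζ = (R/2)·√(C/L) = (3.41/2)·√(27.6 µF/436 µH) = 0.429.
ω_d = ω_n√(1−ζ²) = 8230 rad/s.

ω_d ≈ 8230 rad/s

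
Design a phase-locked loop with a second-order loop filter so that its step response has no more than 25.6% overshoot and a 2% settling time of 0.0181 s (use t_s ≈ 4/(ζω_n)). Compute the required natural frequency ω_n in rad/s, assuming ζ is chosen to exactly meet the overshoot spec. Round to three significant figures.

Inverting the overshoot relation: ζ = |ln 0.256|/√(π² + ln²0.256) = 0.398.
Then ω_n = 4/(ζ t_s) = 4/(0.398 × 0.0181) = 555 rad/s.

ω_n ≈ 555 rad/s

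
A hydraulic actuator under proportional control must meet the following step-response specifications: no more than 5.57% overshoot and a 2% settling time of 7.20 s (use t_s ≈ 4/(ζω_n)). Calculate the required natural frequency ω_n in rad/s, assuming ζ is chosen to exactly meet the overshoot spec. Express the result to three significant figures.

ω_n ≈ 0.821 rad/s

From %OS = 100·exp(−πζ/√(1−ζ²)), invert to get ζ = −ln(OS)/√(π² + ln²(OS)) with OS = 0.0557.
−ln 0.0557 = 2.888, so ζ = 2.888/√(π² + 8.339) = 0.677.
From t_s ≈ 4/(ζω_n): ω_n = 4/(ζ·t_s) = 4/(0.677·7.20) = 0.821 rad/s.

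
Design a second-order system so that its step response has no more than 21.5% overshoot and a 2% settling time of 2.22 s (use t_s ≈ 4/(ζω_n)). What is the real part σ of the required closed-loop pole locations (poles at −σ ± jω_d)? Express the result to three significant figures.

σ ≈ 1.80

The settling-time spec alone fixes σ = ζω_n = 4/t_s = 4/2.22 = 1.80.
(Overshoot then fixes ζ = 0.439 and hence ω_d = σ·√(1−ζ²)/ζ = 3.68 rad/s.)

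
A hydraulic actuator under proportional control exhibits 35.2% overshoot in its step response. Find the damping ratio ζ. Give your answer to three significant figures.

ζ ≈ 0.315

Inverting the overshoot relation: ζ = |ln 0.352|/√(π² + ln²0.352) = 0.315.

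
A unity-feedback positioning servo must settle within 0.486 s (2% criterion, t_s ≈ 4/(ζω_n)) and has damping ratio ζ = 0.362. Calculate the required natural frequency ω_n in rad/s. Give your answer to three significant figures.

Rearranging t_s ≈ 4/(ζω_n) gives ω_n = 4/(ζ·t_s) = 4/(0.362 × 0.486) = 22.7 rad/s.

ω_n ≈ 22.7 rad/s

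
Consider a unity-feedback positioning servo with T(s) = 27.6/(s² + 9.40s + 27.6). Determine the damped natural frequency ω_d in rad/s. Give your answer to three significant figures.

Matching coefficients with s² + 2ζω_n s + ω_n² gives ω_n² = 27.6 ⇒ ω_n = 5.25 rad/s, and ζ = 9.40/(2ω_n) = 0.895.
ω_d = ω_n√(1−ζ²) = 2.35 rad/s.

ω_d ≈ 2.35 rad/s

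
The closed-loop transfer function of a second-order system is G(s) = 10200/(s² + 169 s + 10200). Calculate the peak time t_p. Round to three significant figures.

Comparing the denominator to s² + 2ζω_n s + ω_n²: ω_n = √10200 = 101 rad/s, and 2ζω_n = 169 so ζ = 169/(2·101) = 0.837.
ω_d = ω_n√(1−ζ²) = 55.3 rad/s. Then t_p = π/ω_d = 0.0568 s.

t_p ≈ 0.0568 s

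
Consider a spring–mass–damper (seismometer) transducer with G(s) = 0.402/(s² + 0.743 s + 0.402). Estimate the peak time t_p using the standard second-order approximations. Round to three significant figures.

t_p ≈ 6.11 s

Comparing the denominator to s² + 2ζω_n s + ω_n²: ω_n = √0.402 = 0.634 rad/s, and 2ζω_n = 0.743 so ζ = 0.743/(2·0.634) = 0.586.
The damped frequency ω_d = ω_n√(1−ζ²) = 0.514 rad/s. Then t_p = π/ω_d = 6.11 s.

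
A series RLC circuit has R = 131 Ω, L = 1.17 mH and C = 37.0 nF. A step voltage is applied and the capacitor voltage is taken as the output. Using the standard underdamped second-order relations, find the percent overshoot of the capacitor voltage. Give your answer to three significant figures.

%OS ≈ 28.8%

For a series RLC circuit (capacitor voltage as output), ω_n = 1/√(LC) = 1/√(1.17 mH · 37.0 nF) = 152000 rad/s.
ζ = (R/2)·√(C/L) = (131/2)·√(37.0 nF/1.17 mH) = 0.368.
%OS = 100·exp(−πζ/√(1−ζ²)) = 28.8%.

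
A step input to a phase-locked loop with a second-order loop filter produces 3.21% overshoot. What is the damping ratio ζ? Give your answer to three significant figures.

ζ ≈ 0.738

Inverting the overshoot relation: ζ = |ln 0.0321|/√(π² + ln²0.0321) = 0.738.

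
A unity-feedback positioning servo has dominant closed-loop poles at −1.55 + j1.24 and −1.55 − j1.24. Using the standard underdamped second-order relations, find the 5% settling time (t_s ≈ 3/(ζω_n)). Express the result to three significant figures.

t_s ≈ 1.94 s

For poles at −σ ± jω_d, ζω_n = σ = 1.55, so t_s ≈ 3/σ = 1.94 s.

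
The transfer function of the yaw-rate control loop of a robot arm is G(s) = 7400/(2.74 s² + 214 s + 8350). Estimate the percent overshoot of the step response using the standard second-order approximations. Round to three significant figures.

Dividing through by 2.74: denominator becomes s² + 78.10 s + 3047.
So ω_n = √3047 = 55.2 rad/s and ζ = 78.10/(2·55.2) = 0.707.
%OS = 100 e^{−πζ/√(1−ζ²)} with ζ = 0.707 gives 4.31%.

%OS ≈ 4.31%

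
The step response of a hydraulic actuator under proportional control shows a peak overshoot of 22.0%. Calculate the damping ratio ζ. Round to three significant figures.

From %OS = 100·exp(−πζ/√(1−ζ²)), invert to get ζ = −ln(OS)/√(π² + ln²(OS)) with OS = 0.220.
−ln 0.220 = 1.514, so ζ = 1.514/√(π² + 2.293) = 0.434.

ζ ≈ 0.434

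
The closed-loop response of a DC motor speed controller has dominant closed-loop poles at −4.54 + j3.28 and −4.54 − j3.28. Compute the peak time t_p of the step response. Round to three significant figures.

t_p = π/ω_d with ω_d = 3.28 (the imaginary part), so t_p = 0.958 s.

t_p ≈ 0.958 s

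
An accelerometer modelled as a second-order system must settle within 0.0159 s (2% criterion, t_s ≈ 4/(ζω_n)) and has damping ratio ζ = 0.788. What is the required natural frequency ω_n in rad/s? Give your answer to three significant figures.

Rearranging t_s ≈ 4/(ζω_n) gives ω_n = 4/(ζ·t_s) = 4/(0.788 × 0.0159) = 319 rad/s.

ω_n ≈ 319 rad/s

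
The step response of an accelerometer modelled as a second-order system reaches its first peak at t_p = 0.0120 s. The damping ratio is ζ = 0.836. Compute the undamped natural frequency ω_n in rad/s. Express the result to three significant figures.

Peak time t_p = π/ω_d, so ω_d = π/t_p = π/0.0120 = 262 rad/s.
ω_n = ω_d/√(1−ζ²) = 262/√0.301 = 477 rad/s.

ω_n ≈ 477 rad/s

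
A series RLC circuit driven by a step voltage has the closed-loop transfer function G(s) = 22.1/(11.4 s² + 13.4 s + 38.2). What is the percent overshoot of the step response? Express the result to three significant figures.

Dividing through by 11.4: denominator becomes s² + 1.175 s + 3.351.
So ω_n = √3.351 = 1.83 rad/s and ζ = 1.175/(2·1.83) = 0.321.
%OS = 100·exp(−πζ/√(1−ζ²)) = 34.5%.

%OS ≈ 34.5%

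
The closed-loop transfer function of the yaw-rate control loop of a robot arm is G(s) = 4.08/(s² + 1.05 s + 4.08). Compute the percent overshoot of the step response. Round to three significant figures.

%OS ≈ 42.9%

Matching coefficients with s² + 2ζω_n s + ω_n² gives ω_n² = 4.08 ⇒ ω_n = 2.02 rad/s, and ζ = 1.05/(2ω_n) = 0.260.
%OS = 100·exp(−πζ/√(1−ζ²)) = 42.9%.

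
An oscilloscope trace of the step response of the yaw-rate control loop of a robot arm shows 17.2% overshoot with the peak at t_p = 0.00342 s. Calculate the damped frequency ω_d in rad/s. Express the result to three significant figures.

t_p = π/ω_d, so ω_d = π/0.00342 = 919 rad/s.

ω_d ≈ 919 rad/s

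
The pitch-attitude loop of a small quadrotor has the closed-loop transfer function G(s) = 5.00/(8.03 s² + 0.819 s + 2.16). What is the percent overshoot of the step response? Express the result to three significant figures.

%OS ≈ 73.3%

Dividing through by 8.03: denominator becomes s² + 0.1020 s + 0.2690.
So ω_n = √0.2690 = 0.519 rad/s and ζ = 0.1020/(2·0.519) = 0.0983.
%OS = 100 e^{−πζ/√(1−ζ²)} with ζ = 0.0983 gives 73.3%.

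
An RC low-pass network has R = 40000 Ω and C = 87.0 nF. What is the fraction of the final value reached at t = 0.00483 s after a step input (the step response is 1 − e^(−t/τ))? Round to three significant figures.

y/y_∞ ≈ 0.750

τ = RC = 40000 × 87.0 nF = 0.00348 s.
y(t)/y_∞ = 1 − e^(−t/τ) = 1 − e^(−0.00483/0.00348) = 1 − e^(−1.39) = 0.750.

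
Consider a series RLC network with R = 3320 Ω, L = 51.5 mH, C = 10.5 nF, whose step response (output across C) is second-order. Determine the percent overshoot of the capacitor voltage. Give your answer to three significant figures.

For a series RLC circuit (capacitor voltage as output), ω_n = 1/√(LC) = 1/√(51.5 mH · 10.5 nF) = 43000 rad/s.
ζ = (R/2)·√(C/L) = (3320/2)·√(10.5 nF/51.5 mH) = 0.750.
%OS = 100·exp(−πζ/√(1−ζ²)) = 2.85%.

%OS ≈ 2.85%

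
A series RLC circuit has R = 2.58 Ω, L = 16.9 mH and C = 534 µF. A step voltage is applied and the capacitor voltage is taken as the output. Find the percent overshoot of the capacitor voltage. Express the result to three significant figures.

%OS ≈ 47.7%

For a series RLC circuit (capacitor voltage as output), ω_n = 1/√(LC) = 1/√(16.9 mH · 534 µF) = 333 rad/s.
ζ = (R/2)·√(C/L) = (2.58/2)·√(534 µF/16.9 mH) = 0.229.
%OS = 100·exp(−πζ/√(1−ζ²)) = 47.7%.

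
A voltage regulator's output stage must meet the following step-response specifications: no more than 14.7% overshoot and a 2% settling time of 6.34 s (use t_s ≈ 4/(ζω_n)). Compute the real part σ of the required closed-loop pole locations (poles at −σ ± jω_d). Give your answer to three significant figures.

σ ≈ 0.631

The settling-time spec alone fixes σ = ζω_n = 4/t_s = 4/6.34 = 0.631.
(Overshoot then fixes ζ = 0.521 and hence ω_d = σ·√(1−ζ²)/ζ = 1.03 rad/s.)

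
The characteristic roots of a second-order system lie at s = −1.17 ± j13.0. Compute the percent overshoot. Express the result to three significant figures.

The poles are at −σ ± jω_d with σ = 1.17 and ω_d = 13.0, so ω_n = √(σ²+ω_d²) = 13.1 rad/s and ζ = σ/ω_n = 0.0896.
Overshoot: exp(−π·0.0896/√(1−0.0896²)) = 0.754, i.e. 75.4%.

%OS ≈ 75.4%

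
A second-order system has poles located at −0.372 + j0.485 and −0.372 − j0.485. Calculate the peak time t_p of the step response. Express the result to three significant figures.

t_p ≈ 6.48 s

t_p = π/ω_d with ω_d = 0.485 (the imaginary part), so t_p = 6.48 s.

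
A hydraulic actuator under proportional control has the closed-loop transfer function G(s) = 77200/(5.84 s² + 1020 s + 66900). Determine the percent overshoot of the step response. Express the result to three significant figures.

%OS ≈ 1.19%

Dividing through by 5.84: denominator becomes s² + 174.7 s + 11460.
So ω_n = √11460 = 107 rad/s and ζ = 174.7/(2·107) = 0.816.
Overshoot: exp(−π·0.816/√(1−0.816²)) = 0.0119, i.e. 1.19%.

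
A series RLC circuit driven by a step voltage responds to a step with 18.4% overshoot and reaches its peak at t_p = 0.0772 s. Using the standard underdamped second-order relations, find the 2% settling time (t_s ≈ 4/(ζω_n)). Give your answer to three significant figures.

t_s ≈ 0.182 s

The overshoot fixes ζ = −ln(OS)/√(π²+ln²(OS)) = 0.474.
From t_p = π/ω_d, ω_d = π/0.0772 = 40.7 rad/s, so ω_n = ω_d/√(1−ζ²) = 46.2 rad/s.
t_s ≈ 4/(ζω_n) = 4/(0.474·46.2) = 0.182 s.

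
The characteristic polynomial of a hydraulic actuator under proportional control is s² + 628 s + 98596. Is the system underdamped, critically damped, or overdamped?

critically damped

a² − 4b = 628² − 4·98596 = 0 (repeated real root); the system is critically damped.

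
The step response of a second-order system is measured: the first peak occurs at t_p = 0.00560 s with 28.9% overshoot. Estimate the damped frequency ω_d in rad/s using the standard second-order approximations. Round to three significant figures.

t_p = π/ω_d, so ω_d = π/0.00560 = 561 rad/s.

ω_d ≈ 561 rad/s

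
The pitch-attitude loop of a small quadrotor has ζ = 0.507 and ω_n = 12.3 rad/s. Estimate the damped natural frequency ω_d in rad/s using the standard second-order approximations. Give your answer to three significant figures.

ω_d = ω_n√(1−ζ²) = 12.3·√0.743 = 10.6 rad/s.

ω_d ≈ 10.6 rad/s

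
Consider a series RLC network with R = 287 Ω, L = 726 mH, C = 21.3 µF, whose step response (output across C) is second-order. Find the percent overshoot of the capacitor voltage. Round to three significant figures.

%OS ≈ 2.06%

For a series RLC circuit (capacitor voltage as output), ω_n = 1/√(LC) = 1/√(726 mH · 21.3 µF) = 254 rad/s.
ζ = (R/2)·√(C/L) = (287/2)·√(21.3 µF/726 mH) = 0.777.
%OS = 100 e^{−πζ/√(1−ζ²)} with ζ = 0.777 gives 2.06%.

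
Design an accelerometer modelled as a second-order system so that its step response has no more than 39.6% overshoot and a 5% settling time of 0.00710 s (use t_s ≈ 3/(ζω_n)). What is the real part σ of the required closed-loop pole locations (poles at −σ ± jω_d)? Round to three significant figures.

The settling-time spec alone fixes σ = ζω_n = 3/t_s = 3/0.00710 = 423.
(Overshoot then fixes ζ = 0.283 and hence ω_d = σ·√(1−ζ²)/ζ = 1430 rad/s.)

σ ≈ 423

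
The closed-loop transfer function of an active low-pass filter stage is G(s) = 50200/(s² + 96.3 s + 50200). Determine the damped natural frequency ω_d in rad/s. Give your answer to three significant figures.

Matching coefficients with s² + 2ζω_n s + ω_n² gives ω_n² = 50200 ⇒ ω_n = 224 rad/s, and ζ = 96.3/(2ω_n) = 0.215.
ω_d = ω_n√(1−ζ²) = 219 rad/s.

ω_d ≈ 219 rad/s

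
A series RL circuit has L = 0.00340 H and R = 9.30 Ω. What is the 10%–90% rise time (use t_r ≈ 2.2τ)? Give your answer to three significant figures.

τ = L/R = 0.00340/9.30 = 0.000366 s.
t_r ≈ 2.2τ = 0.000804 s.

t_r ≈ 0.000804 s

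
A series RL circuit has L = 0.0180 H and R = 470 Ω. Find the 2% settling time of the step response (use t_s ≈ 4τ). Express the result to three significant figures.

τ = L/R = 0.0180/470 = 0.0000383 s.
t_s ≈ 4τ = 0.000153 s.

t_s ≈ 0.000153 s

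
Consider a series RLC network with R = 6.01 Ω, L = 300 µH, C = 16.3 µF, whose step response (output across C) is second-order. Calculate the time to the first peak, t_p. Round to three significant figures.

t_p ≈ 0.000308 s

For a series RLC circuit (capacitor voltage as output), ω_n = 1/√(LC) = 1/√(300 µH · 16.3 µF) = 14300 rad/s.
ζ = (R/2)·√(C/L) = (6.01/2)·√(16.3 µF/300 µH) = 0.700.
ω_d = 14300·√(1 − 0.700²) = 10200 rad/s. t_p = π/ω_d = 0.000308 s.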